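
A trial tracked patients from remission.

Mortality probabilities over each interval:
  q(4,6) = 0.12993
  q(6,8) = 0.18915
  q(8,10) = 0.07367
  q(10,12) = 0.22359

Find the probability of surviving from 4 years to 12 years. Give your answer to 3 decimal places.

P(survive 4→12) = (1 − 0.12993) × (1 − 0.18915) × (1 − 0.07367) × (1 − 0.22359).
= 0.87007 × 0.81085 × 0.92633 × 0.77641 = 0.507401.

0.507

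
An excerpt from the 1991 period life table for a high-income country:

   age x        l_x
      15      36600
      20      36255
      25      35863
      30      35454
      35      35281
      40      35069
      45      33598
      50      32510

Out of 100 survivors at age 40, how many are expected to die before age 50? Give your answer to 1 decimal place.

The relevant probability is 1 − 32510/35069 = 0.072970.
Expected number = 100 × 0.072970 = 7.3.

7.3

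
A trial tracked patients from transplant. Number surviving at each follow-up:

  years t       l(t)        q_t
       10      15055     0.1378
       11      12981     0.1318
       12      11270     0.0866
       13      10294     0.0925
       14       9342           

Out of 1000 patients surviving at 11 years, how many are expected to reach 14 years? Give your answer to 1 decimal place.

719.7

The relevant probability is 9342/12981 = 0.719667.
Expected number = 1000 × 0.719667 = 719.7.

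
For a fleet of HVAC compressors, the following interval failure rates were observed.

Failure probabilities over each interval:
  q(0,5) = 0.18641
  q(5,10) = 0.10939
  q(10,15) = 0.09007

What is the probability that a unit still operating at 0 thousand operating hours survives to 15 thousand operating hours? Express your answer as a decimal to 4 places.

0.6593

Survival from 0 to 15 is the product of surviving each interval: (1 − 0.18641) × (1 − 0.10939) × (1 − 0.09007).
= 0.81359 × 0.89061 × 0.90993 = 0.659327.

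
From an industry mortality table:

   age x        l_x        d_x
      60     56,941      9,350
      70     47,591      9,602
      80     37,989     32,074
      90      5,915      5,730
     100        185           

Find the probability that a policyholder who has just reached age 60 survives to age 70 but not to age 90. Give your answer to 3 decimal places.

0.732

We want 10|20q60 = (l_70 − l_90)/l_60.
This is the probability of reaching 70 but not 90, conditional on being alive at 60: (l_70 − l_90) / l_60.
= (47,591 − 5,915) / 56,941 = 41,676 / 56,941 = 0.731915.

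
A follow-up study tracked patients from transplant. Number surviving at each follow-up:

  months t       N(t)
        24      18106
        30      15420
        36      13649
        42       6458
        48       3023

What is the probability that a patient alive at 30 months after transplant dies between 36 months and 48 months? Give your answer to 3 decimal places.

This is the probability of reaching 36 but not 48, conditional on being alive at 30: (N(36) − N(48)) / N(30).
= (13649 − 3023) / 15420 = 10626 / 15420 = 0.689105.

0.689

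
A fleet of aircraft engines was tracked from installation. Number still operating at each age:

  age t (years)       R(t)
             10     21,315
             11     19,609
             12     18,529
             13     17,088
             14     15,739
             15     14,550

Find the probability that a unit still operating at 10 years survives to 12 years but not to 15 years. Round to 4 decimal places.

0.1867

This is the probability of reaching 12 but not 15, conditional on being operational at 10: (R(12) − R(15)) / R(10).
= (18,529 − 14,550) / 21,315 = 3,979 / 21,315 = 0.186676.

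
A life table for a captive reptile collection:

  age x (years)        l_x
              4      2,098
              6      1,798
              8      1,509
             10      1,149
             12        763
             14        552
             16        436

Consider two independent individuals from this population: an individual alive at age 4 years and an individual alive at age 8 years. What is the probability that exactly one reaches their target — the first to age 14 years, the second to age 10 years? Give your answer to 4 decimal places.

p₁ = l_14/l_4 = 552/2,098 = 0.263108; p₂ = l_10/l_8 = 1,149/1,509 = 0.761431.
P(exactly one) = p₁(1−p₂) + (1−p₁)p₂ = 0.062769 + 0.561092 = 0.623862.

0.6239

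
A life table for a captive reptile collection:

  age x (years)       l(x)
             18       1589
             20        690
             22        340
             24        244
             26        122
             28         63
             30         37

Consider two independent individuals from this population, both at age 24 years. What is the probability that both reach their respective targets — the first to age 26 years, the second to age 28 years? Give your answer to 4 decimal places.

p₁ = l(26)/l(24) = 122/244 = 0.500000; p₂ = l(28)/l(24) = 63/244 = 0.258197.
P(both) = p₁ × p₂ = 0.500000 × 0.258197 = 0.129099.

0.1291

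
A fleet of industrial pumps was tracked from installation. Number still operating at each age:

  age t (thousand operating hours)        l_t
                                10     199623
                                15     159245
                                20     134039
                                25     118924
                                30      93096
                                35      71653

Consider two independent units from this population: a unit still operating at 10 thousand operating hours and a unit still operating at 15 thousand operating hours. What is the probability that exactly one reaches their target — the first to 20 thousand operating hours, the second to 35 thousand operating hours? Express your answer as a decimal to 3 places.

p₁ = l_20/l_10 = 134039/199623 = 0.671461; p₂ = l_35/l_15 = 71653/159245 = 0.449954.
P(exactly one) = p₁(1−p₂) + (1−p₁)p₂ = 0.369334 + 0.147827 = 0.517162.

0.517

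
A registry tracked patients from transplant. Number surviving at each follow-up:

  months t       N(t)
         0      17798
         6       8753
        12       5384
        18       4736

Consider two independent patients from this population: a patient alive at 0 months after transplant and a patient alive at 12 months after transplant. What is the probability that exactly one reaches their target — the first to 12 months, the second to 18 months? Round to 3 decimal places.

p₁ = N(12)/N(0) = 5384/17798 = 0.302506; p₂ = N(18)/N(12) = 4736/5384 = 0.879643.
P(exactly one) = p₁(1−p₂) + (1−p₁)p₂ = 0.036409 + 0.613546 = 0.649954.

0.650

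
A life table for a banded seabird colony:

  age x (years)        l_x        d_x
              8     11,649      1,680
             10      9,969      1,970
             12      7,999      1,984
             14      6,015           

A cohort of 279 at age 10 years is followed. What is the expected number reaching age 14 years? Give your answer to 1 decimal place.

168.3

The relevant probability is 6,015/9,969 = 0.603370.
Expected number = 279 × 0.603370 = 168.3.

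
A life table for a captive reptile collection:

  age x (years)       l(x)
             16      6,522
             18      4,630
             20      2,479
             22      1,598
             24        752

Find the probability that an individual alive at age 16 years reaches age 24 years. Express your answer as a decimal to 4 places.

0.1153

The conditional survival probability is l(24)/l(16) = 752/6,522 = 0.115302.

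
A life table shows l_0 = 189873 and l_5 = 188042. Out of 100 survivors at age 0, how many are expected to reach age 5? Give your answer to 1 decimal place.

The relevant probability is 188042/189873 = 0.990357.
Expected number = 100 × 0.990357 = 99.0.

99.0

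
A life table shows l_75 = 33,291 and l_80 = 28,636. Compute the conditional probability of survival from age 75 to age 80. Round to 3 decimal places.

We want 5p75 = l_80/l_75.
The conditional survival probability is l_80/l_75 = 28,636/33,291 = 0.860172.

0.860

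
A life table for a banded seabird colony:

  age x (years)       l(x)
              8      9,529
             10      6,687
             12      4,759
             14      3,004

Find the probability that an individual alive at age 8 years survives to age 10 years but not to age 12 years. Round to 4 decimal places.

This is the probability of reaching 10 but not 12, conditional on being alive at 8: (l(10) − l(12)) / l(8).
= (6,687 − 4,759) / 9,529 = 1,928 / 9,529 = 0.202330.

0.2023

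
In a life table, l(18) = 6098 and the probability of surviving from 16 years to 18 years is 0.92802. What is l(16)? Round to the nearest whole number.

6571

l(16) = l(18) / p = 6098 / 0.92802 = 6571.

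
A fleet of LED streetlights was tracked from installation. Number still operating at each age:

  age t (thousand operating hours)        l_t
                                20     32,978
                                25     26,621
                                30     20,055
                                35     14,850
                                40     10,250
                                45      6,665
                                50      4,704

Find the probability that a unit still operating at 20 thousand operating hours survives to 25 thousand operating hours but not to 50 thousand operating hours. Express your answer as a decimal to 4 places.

0.6646

This is the probability of reaching 25 but not 50, conditional on being operational at 20: (l_25 − l_50) / l_20.
= (26,621 − 4,704) / 32,978 = 21,917 / 32,978 = 0.664595.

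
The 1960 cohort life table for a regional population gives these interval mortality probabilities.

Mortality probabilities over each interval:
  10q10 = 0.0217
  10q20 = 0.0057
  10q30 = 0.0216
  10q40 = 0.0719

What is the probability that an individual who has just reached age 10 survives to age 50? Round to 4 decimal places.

0.8833

Chaining the interval survival probabilities: (1 − 0.0217) × (1 − 0.0057) × (1 − 0.0216) × (1 − 0.0719).
= 0.9783 × 0.9943 × 0.9784 × 0.9281 = 0.883285.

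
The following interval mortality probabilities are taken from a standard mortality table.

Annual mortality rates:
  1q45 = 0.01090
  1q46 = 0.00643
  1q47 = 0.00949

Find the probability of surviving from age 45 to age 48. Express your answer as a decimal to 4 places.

0.9734

Chaining the interval survival probabilities: (1 − 0.01090) × (1 − 0.00643) × (1 − 0.00949).
= 0.98910 × 0.99357 × 0.99051 = 0.973414.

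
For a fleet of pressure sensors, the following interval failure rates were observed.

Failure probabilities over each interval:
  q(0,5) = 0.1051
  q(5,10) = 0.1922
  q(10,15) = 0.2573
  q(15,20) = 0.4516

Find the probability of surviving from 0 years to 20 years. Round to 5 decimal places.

0.29443

P(survive 0→20) = (1 − 0.1051) × (1 − 0.1922) × (1 − 0.2573) × (1 − 0.4516).
= 0.8949 × 0.8078 × 0.7427 × 0.5484 = 0.294435.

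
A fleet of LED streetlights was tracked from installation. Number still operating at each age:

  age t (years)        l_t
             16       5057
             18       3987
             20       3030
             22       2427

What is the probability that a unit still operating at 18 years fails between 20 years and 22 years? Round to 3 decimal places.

This is the probability of reaching 20 but not 22, conditional on being operational at 18: (l_20 − l_22) / l_18.
= (3030 − 2427) / 3987 = 603 / 3987 = 0.151242.

0.151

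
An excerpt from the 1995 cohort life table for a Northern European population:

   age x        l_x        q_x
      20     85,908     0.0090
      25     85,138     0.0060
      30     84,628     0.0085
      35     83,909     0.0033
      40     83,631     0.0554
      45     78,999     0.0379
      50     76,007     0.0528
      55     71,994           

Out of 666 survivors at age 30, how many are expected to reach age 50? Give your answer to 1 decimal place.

The relevant probability is 76,007/84,628 = 0.898131.
Expected number = 666 × 0.898131 = 598.2.

598.2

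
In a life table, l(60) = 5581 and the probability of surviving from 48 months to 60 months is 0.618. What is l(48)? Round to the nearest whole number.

l(48) = l(60) / p = 5581 / 0.618 = 9031.

9031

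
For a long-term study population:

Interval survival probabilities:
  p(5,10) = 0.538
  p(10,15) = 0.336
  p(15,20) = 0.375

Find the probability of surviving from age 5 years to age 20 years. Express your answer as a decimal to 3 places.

0.068

Chaining the interval survival probabilities: 0.538 × 0.336 × 0.375.
= 0.067788.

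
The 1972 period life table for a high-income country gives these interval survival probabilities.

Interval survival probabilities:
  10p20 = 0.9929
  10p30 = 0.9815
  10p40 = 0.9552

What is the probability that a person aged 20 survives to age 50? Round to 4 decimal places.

0.9309

The overall survival probability is 0.9929 × 0.9815 × 0.9552.
= 0.930872.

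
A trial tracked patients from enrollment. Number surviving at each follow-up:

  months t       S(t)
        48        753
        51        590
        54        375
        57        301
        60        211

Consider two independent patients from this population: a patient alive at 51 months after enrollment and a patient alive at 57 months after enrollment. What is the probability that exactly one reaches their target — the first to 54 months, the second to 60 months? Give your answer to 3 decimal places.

0.445

p₁ = S(54)/S(51) = 375/590 = 0.635593; p₂ = S(60)/S(57) = 211/301 = 0.700997.
P(exactly one) = p₁(1−p₂) + (1−p₁)p₂ = 0.190044 + 0.255448 = 0.445492.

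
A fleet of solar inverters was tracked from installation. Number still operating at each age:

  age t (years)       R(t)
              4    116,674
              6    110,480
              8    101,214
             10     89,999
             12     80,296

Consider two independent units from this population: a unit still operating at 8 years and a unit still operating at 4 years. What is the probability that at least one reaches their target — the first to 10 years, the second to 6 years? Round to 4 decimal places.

0.9941

p₁ = R(10)/R(8) = 89,999/101,214 = 0.889195; p₂ = R(6)/R(4) = 110,480/116,674 = 0.946912.
P(at least one) = 1 − (1−p₁)(1−p₂) = 1 − 0.110805 × 0.053088 = 0.994118.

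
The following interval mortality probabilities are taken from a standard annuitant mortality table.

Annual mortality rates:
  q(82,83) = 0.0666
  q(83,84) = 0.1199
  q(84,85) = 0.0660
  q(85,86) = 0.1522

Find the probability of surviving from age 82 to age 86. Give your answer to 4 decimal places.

The overall survival probability is (1 − 0.0666) × (1 − 0.1199) × (1 − 0.0660) × (1 − 0.1522).
= 0.9334 × 0.8801 × 0.9340 × 0.8478 = 0.650489.

0.6505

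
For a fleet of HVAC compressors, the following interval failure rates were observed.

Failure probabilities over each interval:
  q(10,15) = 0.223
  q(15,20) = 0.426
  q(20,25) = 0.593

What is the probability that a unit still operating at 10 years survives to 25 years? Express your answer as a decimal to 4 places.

The overall survival probability is (1 − 0.223) × (1 − 0.426) × (1 − 0.593).
= 0.777 × 0.574 × 0.407 = 0.181521.

0.1815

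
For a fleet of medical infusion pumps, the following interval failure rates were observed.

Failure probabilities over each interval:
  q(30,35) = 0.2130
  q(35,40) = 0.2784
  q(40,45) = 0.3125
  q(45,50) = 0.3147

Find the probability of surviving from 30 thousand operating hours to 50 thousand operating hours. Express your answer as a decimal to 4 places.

The overall survival probability is (1 − 0.2130) × (1 − 0.2784) × (1 − 0.3125) × (1 − 0.3147).
= 0.7870 × 0.7216 × 0.6875 × 0.6853 = 0.267562.

0.2676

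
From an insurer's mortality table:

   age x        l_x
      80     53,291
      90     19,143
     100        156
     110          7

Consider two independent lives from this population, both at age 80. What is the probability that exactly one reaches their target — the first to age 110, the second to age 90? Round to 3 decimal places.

p₁ = l_110/l_80 = 7/53,291 = 0.000131; p₂ = l_90/l_80 = 19,143/53,291 = 0.359216.
P(exactly one) = p₁(1−p₂) + (1−p₁)p₂ = 0.000084 + 0.359169 = 0.359253.

0.359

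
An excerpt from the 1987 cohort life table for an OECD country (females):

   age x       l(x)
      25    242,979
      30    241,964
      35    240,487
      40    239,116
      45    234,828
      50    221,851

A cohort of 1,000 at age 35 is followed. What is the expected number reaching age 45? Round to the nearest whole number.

976

The relevant probability is 234,828/240,487 = 0.976469.
Expected number = 1,000 × 0.976469 = 976.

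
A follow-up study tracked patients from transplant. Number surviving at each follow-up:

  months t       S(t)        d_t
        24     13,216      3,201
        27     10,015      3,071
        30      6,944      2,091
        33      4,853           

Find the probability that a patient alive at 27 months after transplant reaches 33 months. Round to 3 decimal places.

The conditional survival probability is S(33)/S(27) = 4,853/10,015 = 0.484573.

0.485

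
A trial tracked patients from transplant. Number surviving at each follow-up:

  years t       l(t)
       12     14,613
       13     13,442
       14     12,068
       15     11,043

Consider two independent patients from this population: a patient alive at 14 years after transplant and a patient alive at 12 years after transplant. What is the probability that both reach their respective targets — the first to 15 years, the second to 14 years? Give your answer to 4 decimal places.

p₁ = l(15)/l(14) = 11,043/12,068 = 0.915065; p₂ = l(14)/l(12) = 12,068/14,613 = 0.825840.
P(both) = p₁ × p₂ = 0.915065 × 0.825840 = 0.755697.

0.7557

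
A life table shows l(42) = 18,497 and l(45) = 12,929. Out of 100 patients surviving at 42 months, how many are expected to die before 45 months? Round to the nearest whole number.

30

The relevant probability is 1 − 12,929/18,497 = 0.301022.
Expected number = 100 × 0.301022 = 30.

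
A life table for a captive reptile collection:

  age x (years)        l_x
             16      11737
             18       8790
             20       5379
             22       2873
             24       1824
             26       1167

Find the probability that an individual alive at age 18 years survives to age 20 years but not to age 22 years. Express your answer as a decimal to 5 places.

0.28510

This is the probability of reaching 20 but not 22, conditional on being alive at 18: (l_20 − l_22) / l_18.
= (5379 − 2873) / 8790 = 2506 / 8790 = 0.285097.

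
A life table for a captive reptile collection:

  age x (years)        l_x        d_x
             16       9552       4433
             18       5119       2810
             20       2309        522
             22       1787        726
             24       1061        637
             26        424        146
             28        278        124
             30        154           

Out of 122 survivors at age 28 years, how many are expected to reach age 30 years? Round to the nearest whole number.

The relevant probability is 154/278 = 0.553957.
Expected number = 122 × 0.553957 = 68.

68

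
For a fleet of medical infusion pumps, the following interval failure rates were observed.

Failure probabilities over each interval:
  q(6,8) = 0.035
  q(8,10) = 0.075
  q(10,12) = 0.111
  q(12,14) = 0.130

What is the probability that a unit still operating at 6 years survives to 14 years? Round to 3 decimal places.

0.690

P(survive 6→14) = (1 − 0.035) × (1 − 0.075) × (1 − 0.111) × (1 − 0.130).
= 0.965 × 0.925 × 0.889 × 0.870 = 0.690383.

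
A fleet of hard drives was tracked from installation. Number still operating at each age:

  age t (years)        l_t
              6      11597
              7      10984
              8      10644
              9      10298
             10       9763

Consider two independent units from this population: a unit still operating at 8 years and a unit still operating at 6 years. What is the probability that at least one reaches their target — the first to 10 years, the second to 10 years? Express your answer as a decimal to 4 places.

p₁ = l_10/l_8 = 9763/10644 = 0.917230; p₂ = l_10/l_6 = 9763/11597 = 0.841856.
P(at least one) = 1 − (1−p₁)(1−p₂) = 1 − 0.082770 × 0.158144 = 0.986910.

0.9869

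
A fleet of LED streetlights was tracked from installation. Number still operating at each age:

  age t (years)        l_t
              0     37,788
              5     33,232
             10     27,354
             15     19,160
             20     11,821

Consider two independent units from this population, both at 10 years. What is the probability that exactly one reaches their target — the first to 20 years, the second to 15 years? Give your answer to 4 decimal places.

p₁ = l_20/l_10 = 11,821/27,354 = 0.432149; p₂ = l_15/l_10 = 19,160/27,354 = 0.700446.
P(exactly one) = p₁(1−p₂) + (1−p₁)p₂ = 0.129452 + 0.397749 = 0.527201.

0.5272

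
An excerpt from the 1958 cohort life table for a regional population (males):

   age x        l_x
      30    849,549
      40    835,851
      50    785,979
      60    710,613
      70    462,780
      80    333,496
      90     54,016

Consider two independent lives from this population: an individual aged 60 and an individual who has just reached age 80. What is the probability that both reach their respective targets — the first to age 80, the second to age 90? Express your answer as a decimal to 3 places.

p₁ = l_80/l_60 = 333,496/710,613 = 0.469307; p₂ = l_90/l_80 = 54,016/333,496 = 0.161969.
P(both) = p₁ × p₂ = 0.469307 × 0.161969 = 0.076013.

0.076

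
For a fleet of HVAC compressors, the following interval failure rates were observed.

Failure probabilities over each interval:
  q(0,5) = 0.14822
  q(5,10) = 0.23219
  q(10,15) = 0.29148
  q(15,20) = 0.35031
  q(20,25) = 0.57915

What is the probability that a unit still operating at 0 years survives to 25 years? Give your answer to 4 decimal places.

Survival from 0 to 25 is the product of surviving each interval: (1 − 0.14822) × (1 − 0.23219) × (1 − 0.29148) × (1 − 0.35031) × (1 − 0.57915).
= 0.85178 × 0.76781 × 0.70852 × 0.64969 × 0.42085 = 0.126697.

0.1267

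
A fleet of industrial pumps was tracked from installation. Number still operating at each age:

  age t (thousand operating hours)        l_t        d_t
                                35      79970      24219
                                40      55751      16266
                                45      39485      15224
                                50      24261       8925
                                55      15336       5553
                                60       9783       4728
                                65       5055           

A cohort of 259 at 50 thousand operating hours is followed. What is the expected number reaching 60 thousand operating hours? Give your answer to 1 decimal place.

104.4

The relevant probability is 9783/24261 = 0.403240.
Expected number = 259 × 0.403240 = 104.4.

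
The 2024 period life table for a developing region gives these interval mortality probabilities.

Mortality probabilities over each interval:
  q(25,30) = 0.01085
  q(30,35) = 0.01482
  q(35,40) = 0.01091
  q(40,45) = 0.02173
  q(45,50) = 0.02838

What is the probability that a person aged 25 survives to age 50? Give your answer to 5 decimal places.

P(survive 25→50) = (1 − 0.01085) × (1 − 0.01482) × (1 − 0.01091) × (1 − 0.02173) × (1 − 0.02838).
= 0.98915 × 0.98518 × 0.98909 × 0.97827 × 0.97162 = 0.916155.

0.91615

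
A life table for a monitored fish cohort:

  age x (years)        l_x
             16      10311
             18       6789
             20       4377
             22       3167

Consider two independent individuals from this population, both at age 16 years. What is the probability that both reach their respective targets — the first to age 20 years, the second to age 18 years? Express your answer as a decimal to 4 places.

0.2795

p₁ = l_20/l_16 = 4377/10311 = 0.424498; p₂ = l_18/l_16 = 6789/10311 = 0.658423.
P(both) = p₁ × p₂ = 0.424498 × 0.658423 = 0.279499.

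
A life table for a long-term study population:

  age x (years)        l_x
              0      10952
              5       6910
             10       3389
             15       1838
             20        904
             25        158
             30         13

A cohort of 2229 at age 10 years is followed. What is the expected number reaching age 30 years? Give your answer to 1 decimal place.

The relevant probability is 13/3389 = 0.003836.
Expected number = 2229 × 0.003836 = 8.6.

8.6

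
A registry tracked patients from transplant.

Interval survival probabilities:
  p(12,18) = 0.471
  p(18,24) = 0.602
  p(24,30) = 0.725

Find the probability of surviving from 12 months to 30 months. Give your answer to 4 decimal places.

0.2056

P(survive 12→30) = 0.471 × 0.602 × 0.725.
= 0.205568.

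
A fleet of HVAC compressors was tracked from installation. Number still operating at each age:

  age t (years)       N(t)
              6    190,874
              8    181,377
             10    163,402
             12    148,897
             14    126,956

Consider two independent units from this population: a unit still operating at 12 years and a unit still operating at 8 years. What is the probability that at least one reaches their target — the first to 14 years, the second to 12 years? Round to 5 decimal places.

p₁ = N(14)/N(12) = 126,956/148,897 = 0.852643; p₂ = N(12)/N(8) = 148,897/181,377 = 0.820925.
P(at least one) = 1 − (1−p₁)(1−p₂) = 1 − 0.147357 × 0.179075 = 0.973612.

0.97361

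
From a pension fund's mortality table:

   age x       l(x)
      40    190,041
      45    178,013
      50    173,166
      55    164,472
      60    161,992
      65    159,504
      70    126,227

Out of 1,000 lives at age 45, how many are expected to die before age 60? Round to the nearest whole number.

The relevant probability is 1 − 161,992/178,013 = 0.089999.
Expected number = 1,000 × 0.089999 = 90.

90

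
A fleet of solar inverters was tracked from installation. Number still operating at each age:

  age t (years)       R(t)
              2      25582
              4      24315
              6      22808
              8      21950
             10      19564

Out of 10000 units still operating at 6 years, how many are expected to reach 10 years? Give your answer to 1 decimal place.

The relevant probability is 19564/22808 = 0.857769.
Expected number = 10000 × 0.857769 = 8577.7.

8577.7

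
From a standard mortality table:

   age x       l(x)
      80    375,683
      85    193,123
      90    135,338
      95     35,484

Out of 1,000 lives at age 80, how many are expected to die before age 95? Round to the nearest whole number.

906

The relevant probability is 1 − 35,484/375,683 = 0.905548.
Expected number = 1,000 × 0.905548 = 906.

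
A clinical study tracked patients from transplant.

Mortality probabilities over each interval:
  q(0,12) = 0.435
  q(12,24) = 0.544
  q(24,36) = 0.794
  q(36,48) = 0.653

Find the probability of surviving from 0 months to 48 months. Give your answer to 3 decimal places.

0.018

Chaining the interval survival probabilities: (1 − 0.435) × (1 − 0.544) × (1 − 0.794) × (1 − 0.653).
= 0.565 × 0.456 × 0.206 × 0.347 = 0.018417.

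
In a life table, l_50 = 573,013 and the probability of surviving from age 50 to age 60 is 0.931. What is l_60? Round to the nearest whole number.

l_60 = l_50 × p = 573,013 × 0.931 = 533475.

533475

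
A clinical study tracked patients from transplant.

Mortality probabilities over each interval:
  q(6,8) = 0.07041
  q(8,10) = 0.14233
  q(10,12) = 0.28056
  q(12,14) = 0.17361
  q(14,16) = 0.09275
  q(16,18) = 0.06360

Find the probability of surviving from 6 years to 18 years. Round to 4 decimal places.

0.4027

Chaining the interval survival probabilities: (1 − 0.07041) × (1 − 0.14233) × (1 − 0.28056) × (1 − 0.17361) × (1 − 0.09275) × (1 − 0.06360).
= 0.92959 × 0.85767 × 0.71944 × 0.82639 × 0.90725 × 0.93640 = 0.402698.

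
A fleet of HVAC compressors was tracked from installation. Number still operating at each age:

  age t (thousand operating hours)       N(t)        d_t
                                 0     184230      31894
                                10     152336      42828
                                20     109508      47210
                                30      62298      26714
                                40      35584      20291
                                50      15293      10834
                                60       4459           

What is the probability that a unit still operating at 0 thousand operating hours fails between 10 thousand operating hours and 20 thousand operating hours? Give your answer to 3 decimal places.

0.232

This is the probability of reaching 10 but not 20, conditional on being operational at 0: (N(10) − N(20)) / N(0).
= (152336 − 109508) / 184230 = 42828 / 184230 = 0.232470.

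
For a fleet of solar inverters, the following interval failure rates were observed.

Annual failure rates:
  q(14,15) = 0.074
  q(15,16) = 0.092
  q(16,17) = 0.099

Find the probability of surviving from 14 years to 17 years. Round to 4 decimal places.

0.7576

The overall survival probability is (1 − 0.074) × (1 − 0.092) × (1 − 0.099).
= 0.926 × 0.908 × 0.901 = 0.757568.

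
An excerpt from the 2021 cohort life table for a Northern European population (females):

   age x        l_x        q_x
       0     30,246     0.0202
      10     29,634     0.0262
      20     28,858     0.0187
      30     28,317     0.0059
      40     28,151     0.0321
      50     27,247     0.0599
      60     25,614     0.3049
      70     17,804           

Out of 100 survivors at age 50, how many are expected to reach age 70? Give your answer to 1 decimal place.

The relevant probability is 17,804/27,247 = 0.653430.
Expected number = 100 × 0.653430 = 65.3.

65.3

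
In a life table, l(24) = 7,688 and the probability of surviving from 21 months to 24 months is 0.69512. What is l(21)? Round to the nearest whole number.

11060

l(21) = l(24) / p = 7,688 / 0.69512 = 11060.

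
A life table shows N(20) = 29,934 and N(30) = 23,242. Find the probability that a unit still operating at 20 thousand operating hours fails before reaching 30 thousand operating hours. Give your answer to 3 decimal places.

P(fail before 30 | operational at 20) = 1 − N(30)/N(20) = 1 − 23,242/29,934 = (6,692)/29,934 = 0.223558.

0.224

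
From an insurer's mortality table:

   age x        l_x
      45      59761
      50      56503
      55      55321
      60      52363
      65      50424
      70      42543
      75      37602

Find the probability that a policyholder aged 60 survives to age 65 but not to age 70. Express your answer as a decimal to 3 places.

0.151

We want 5|5q60 = (l_65 − l_70)/l_60.
This is the probability of reaching 65 but not 70, conditional on being alive at 60: (l_65 − l_70) / l_60.
= (50424 − 42543) / 52363 = 7881 / 52363 = 0.150507.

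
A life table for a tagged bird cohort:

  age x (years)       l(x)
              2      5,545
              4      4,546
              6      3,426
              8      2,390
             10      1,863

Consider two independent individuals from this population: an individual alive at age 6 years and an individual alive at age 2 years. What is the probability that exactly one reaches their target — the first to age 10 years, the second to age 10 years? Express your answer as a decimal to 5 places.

p₁ = l(10)/l(6) = 1,863/3,426 = 0.543783; p₂ = l(10)/l(2) = 1,863/5,545 = 0.335978.
P(exactly one) = p₁(1−p₂) + (1−p₁)p₂ = 0.361084 + 0.153279 = 0.514363.

0.51436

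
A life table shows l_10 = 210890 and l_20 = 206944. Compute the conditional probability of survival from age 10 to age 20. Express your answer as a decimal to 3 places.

We want 10p10 = l_20/l_10.
The conditional survival probability is l_20/l_10 = 206944/210890 = 0.981289.

0.981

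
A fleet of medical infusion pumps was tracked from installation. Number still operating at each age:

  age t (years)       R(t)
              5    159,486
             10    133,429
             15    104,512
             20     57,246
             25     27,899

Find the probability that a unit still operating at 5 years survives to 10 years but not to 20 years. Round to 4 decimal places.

0.4777

This is the probability of reaching 10 but not 20, conditional on being operational at 5: (R(10) − R(20)) / R(5).
= (133,429 − 57,246) / 159,486 = 76,183 / 159,486 = 0.477678.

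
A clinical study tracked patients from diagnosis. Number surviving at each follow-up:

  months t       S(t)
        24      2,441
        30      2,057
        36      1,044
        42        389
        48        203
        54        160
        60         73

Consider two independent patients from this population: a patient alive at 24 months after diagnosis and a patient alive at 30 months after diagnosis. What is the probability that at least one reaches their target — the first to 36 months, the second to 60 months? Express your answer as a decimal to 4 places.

p₁ = S(36)/S(24) = 1,044/2,441 = 0.427694; p₂ = S(60)/S(30) = 73/2,057 = 0.035489.
P(at least one) = 1 − (1−p₁)(1−p₂) = 1 − 0.572306 × 0.964511 = 0.448005.

0.4480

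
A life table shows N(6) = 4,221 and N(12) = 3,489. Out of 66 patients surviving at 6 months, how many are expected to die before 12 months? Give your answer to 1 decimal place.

The relevant probability is 1 − 3,489/4,221 = 0.173419.
Expected number = 66 × 0.173419 = 11.4.

11.4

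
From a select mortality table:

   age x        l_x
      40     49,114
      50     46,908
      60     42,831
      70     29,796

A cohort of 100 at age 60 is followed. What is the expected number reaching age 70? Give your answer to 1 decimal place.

69.6

The relevant probability is 29,796/42,831 = 0.695664.
Expected number = 100 × 0.695664 = 69.6.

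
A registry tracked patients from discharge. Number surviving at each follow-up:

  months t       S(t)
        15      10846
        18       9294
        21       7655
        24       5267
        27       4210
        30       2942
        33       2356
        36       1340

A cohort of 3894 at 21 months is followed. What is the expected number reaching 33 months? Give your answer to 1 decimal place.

The relevant probability is 2356/7655 = 0.307773.
Expected number = 3894 × 0.307773 = 1198.5.

1198.5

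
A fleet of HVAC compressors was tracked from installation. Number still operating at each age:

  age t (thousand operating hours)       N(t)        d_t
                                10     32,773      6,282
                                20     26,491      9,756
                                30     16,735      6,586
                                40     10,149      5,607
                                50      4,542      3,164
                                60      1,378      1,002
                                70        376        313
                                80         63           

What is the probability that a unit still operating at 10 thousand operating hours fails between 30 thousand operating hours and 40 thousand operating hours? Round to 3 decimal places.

0.201

This is the probability of reaching 30 but not 40, conditional on being operational at 10: (N(30) − N(40)) / N(10).
= (16,735 − 10,149) / 32,773 = 6,586 / 32,773 = 0.200958.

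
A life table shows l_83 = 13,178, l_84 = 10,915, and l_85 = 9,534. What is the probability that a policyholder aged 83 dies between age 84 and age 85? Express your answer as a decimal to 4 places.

We want 1|1q83 = (l_84 − l_85)/l_83.
This is the probability of reaching 84 but not 85, conditional on being alive at 83: (l_84 − l_85) / l_83.
= (10,915 − 9,534) / 13,178 = 1,381 / 13,178 = 0.104796.

0.1048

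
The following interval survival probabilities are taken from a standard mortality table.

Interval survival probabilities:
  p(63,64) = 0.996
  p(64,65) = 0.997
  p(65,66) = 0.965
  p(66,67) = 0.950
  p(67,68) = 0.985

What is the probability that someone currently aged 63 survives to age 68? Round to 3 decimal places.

Survival from 63 to 68 is the product of surviving each interval: 0.996 × 0.997 × 0.965 × 0.950 × 0.985.
= 0.896689.

0.897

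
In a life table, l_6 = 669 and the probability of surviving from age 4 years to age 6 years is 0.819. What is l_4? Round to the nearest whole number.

l_4 = l_6 / p = 669 / 0.819 = 817.

817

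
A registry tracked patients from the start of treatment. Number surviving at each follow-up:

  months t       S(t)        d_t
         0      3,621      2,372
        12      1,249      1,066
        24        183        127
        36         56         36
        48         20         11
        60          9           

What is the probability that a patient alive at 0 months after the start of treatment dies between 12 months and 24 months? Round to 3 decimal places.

0.294

This is the probability of reaching 12 but not 24, conditional on being alive at 0: (S(12) − S(24)) / S(0).
= (1,249 − 183) / 3,621 = 1,066 / 3,621 = 0.294394.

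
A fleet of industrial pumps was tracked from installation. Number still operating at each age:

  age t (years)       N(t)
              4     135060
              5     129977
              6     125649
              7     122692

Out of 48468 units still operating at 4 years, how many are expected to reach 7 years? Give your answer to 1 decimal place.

44029.6

The relevant probability is 122692/135060 = 0.908426.
Expected number = 48468 × 0.908426 = 44029.6.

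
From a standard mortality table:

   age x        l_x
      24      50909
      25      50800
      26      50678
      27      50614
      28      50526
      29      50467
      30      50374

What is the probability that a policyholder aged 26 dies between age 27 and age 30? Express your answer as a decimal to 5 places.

We want 1|3q26 = (l_27 − l_30)/l_26.
This is the probability of reaching 27 but not 30, conditional on being alive at 26: (l_27 − l_30) / l_26.
= (50614 − 50374) / 50678 = 240 / 50678 = 0.004736.

0.00474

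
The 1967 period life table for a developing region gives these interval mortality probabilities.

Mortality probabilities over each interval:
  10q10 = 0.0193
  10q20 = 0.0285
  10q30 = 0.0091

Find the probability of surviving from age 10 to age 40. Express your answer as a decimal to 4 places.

0.9441

Chaining the interval survival probabilities: (1 − 0.0193) × (1 − 0.0285) × (1 − 0.0091).
= 0.9807 × 0.9715 × 0.9909 = 0.944080.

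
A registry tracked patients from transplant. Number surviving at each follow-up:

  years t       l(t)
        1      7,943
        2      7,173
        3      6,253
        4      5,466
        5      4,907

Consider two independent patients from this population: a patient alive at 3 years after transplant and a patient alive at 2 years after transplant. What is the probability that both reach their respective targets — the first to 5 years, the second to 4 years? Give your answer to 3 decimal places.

0.598

p₁ = l(5)/l(3) = 4,907/6,253 = 0.784743; p₂ = l(4)/l(2) = 5,466/7,173 = 0.762024.
P(both) = p₁ × p₂ = 0.784743 × 0.762024 = 0.597993.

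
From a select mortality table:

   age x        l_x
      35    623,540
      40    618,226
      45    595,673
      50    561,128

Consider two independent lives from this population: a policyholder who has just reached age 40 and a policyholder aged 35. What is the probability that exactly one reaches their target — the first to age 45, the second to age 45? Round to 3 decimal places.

0.078

p₁ = l_45/l_40 = 595,673/618,226 = 0.963520; p₂ = l_45/l_35 = 595,673/623,540 = 0.955308.
P(exactly one) = p₁(1−p₂) + (1−p₁)p₂ = 0.043062 + 0.034850 = 0.077911.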